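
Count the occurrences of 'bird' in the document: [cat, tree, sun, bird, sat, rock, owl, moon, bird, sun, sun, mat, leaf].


Document has 13 words
Scanning for 'bird':
Found at positions: [3, 8]
Count = 2

2


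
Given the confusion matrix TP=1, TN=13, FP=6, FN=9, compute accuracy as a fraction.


Accuracy = (TP + TN) / (TP + TN + FP + FN)
TP + TN = 1 + 13 = 14
Total = 1 + 13 + 6 + 9 = 29
Accuracy = 14 / 29 = 14/29

14/29


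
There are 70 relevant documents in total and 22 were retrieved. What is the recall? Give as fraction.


Recall = retrieved_relevant / total_relevant
= 22 / 70
= 22 / (22 + 48)
= 11/35

11/35


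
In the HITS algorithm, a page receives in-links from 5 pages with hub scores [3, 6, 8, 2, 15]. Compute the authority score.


Authority = sum of hub scores of in-linkers
In-link 1: hub score = 3
In-link 2: hub score = 6
In-link 3: hub score = 8
In-link 4: hub score = 2
In-link 5: hub score = 15
Authority = 3 + 6 + 8 + 2 + 15 = 34

34


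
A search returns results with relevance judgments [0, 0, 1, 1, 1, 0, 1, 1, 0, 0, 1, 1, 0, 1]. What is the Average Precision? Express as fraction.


Computing P@k for each relevant position:
Position 1: not relevant
Position 2: not relevant
Position 3: relevant, P@3 = 1/3 = 1/3
Position 4: relevant, P@4 = 2/4 = 1/2
Position 5: relevant, P@5 = 3/5 = 3/5
Position 6: not relevant
Position 7: relevant, P@7 = 4/7 = 4/7
Position 8: relevant, P@8 = 5/8 = 5/8
Position 9: not relevant
Position 10: not relevant
Position 11: relevant, P@11 = 6/11 = 6/11
Position 12: relevant, P@12 = 7/12 = 7/12
Position 13: not relevant
Position 14: relevant, P@14 = 8/14 = 4/7
Sum of P@k = 1/3 + 1/2 + 3/5 + 4/7 + 5/8 + 6/11 + 7/12 + 4/7 = 40009/9240
AP = 40009/9240 / 8 = 40009/73920

40009/73920


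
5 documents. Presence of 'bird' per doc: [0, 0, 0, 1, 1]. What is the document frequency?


Checking each document for 'bird':
Doc 1: absent
Doc 2: absent
Doc 3: absent
Doc 4: present
Doc 5: present
df = sum of presences = 0 + 0 + 0 + 1 + 1 = 2

2


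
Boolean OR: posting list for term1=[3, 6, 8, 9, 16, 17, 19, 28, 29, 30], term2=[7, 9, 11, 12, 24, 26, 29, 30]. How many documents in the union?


Boolean OR: find union of posting lists
term1 docs: [3, 6, 8, 9, 16, 17, 19, 28, 29, 30]
term2 docs: [7, 9, 11, 12, 24, 26, 29, 30]
Union: [3, 6, 7, 8, 9, 11, 12, 16, 17, 19, 24, 26, 28, 29, 30]
|union| = 15

15


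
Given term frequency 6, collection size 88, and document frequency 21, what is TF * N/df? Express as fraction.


TF * (N/df)
= 6 * (88/21)
= 6 * 88/21
= 176/7

176/7


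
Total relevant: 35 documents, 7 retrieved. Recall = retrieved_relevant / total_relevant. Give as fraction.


Recall = retrieved_relevant / total_relevant
= 7 / 35
= 7 / (7 + 28)
= 1/5

1/5


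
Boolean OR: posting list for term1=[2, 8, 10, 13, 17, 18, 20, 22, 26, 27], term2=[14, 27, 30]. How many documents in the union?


Boolean OR: find union of posting lists
term1 docs: [2, 8, 10, 13, 17, 18, 20, 22, 26, 27]
term2 docs: [14, 27, 30]
Union: [2, 8, 10, 13, 14, 17, 18, 20, 22, 26, 27, 30]
|union| = 12

12


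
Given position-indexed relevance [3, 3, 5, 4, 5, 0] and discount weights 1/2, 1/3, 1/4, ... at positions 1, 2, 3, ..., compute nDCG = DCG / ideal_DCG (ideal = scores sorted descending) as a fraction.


Position discount weights w_i = 1/(i+1) for i=1..6:
Weights = [1/2, 1/3, 1/4, 1/5, 1/6, 1/7]
Actual relevance: [3, 3, 5, 4, 5, 0]
DCG = 3/2 + 3/3 + 5/4 + 4/5 + 5/6 + 0/7 = 323/60
Ideal relevance (sorted desc): [5, 5, 4, 3, 3, 0]
Ideal DCG = 5/2 + 5/3 + 4/4 + 3/5 + 3/6 + 0/7 = 94/15
nDCG = DCG / ideal_DCG = 323/60 / 94/15 = 323/376

323/376


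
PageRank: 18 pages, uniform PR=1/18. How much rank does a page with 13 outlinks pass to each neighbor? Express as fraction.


Initial PR = 1/18 = 1/18
Outlinks = 13
Contribution per link = PR / outlinks
= 1/18 / 13
= 1/234

1/234


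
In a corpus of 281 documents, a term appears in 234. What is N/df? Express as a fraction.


IDF ratio = N / df
= 281 / 234
= 281/234

281/234


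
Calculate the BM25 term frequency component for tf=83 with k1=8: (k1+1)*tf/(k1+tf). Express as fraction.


BM25 TF component = (k1+1)*tf / (k1+tf)
k1 = 8, tf = 83
Numerator = (8+1)*83 = 747
Denominator = 8 + 83 = 91
= 747/91 = 747/91

747/91


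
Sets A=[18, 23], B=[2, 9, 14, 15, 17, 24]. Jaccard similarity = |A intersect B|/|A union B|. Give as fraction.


A intersect B = []
|A intersect B| = 0
A union B = [2, 9, 14, 15, 17, 18, 23, 24]
|A union B| = 8
Jaccard = 0/8 = 0

0


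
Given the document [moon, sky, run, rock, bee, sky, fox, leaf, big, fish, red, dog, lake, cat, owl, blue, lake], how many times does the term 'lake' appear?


Document has 17 words
Scanning for 'lake':
Found at positions: [12, 16]
Count = 2

2


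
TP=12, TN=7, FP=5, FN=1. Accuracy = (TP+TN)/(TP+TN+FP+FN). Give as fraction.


Accuracy = (TP + TN) / (TP + TN + FP + FN)
TP + TN = 12 + 7 = 19
Total = 12 + 7 + 5 + 1 = 25
Accuracy = 19 / 25 = 19/25

19/25


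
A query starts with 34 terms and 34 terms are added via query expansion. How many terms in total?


Original terms: 34
Expansion terms: 34
Total = 34 + 34 = 68

68


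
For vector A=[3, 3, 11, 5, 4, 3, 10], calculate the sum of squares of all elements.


|A|^2 = sum of squared components
A[0]^2 = 3^2 = 9
A[1]^2 = 3^2 = 9
A[2]^2 = 11^2 = 121
A[3]^2 = 5^2 = 25
A[4]^2 = 4^2 = 16
A[5]^2 = 3^2 = 9
A[6]^2 = 10^2 = 100
Sum = 9 + 9 + 121 + 25 + 16 + 9 + 100 = 289

289


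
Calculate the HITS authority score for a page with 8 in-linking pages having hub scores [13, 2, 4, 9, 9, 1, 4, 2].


Authority = sum of hub scores of in-linkers
In-link 1: hub score = 13
In-link 2: hub score = 2
In-link 3: hub score = 4
In-link 4: hub score = 9
In-link 5: hub score = 9
In-link 6: hub score = 1
In-link 7: hub score = 4
In-link 8: hub score = 2
Authority = 13 + 2 + 4 + 9 + 9 + 1 + 4 + 2 = 44

44


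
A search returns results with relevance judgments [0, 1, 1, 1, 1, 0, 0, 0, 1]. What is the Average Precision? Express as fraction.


Computing P@k for each relevant position:
Position 1: not relevant
Position 2: relevant, P@2 = 1/2 = 1/2
Position 3: relevant, P@3 = 2/3 = 2/3
Position 4: relevant, P@4 = 3/4 = 3/4
Position 5: relevant, P@5 = 4/5 = 4/5
Position 6: not relevant
Position 7: not relevant
Position 8: not relevant
Position 9: relevant, P@9 = 5/9 = 5/9
Sum of P@k = 1/2 + 2/3 + 3/4 + 4/5 + 5/9 = 589/180
AP = 589/180 / 5 = 589/900

589/900


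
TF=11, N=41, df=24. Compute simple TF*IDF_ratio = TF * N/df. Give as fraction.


TF * (N/df)
= 11 * (41/24)
= 11 * 41/24
= 451/24

451/24


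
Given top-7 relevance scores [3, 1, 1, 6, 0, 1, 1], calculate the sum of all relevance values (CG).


Cumulative Gain = sum of relevance scores
Position 1: rel=3, running sum=3
Position 2: rel=1, running sum=4
Position 3: rel=1, running sum=5
Position 4: rel=6, running sum=11
Position 5: rel=0, running sum=11
Position 6: rel=1, running sum=12
Position 7: rel=1, running sum=13
CG = 13

13


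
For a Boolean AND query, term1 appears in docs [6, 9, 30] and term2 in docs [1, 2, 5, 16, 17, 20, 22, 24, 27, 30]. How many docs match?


Boolean AND: find intersection of posting lists
term1 docs: [6, 9, 30]
term2 docs: [1, 2, 5, 16, 17, 20, 22, 24, 27, 30]
Intersection: [30]
|intersection| = 1

1


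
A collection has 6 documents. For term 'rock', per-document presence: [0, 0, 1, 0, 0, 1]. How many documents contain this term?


Checking each document for 'rock':
Doc 1: absent
Doc 2: absent
Doc 3: present
Doc 4: absent
Doc 5: absent
Doc 6: present
df = sum of presences = 0 + 0 + 1 + 0 + 0 + 1 = 2

2


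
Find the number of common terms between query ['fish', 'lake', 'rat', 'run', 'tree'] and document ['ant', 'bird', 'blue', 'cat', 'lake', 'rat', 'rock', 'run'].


Query terms: ['fish', 'lake', 'rat', 'run', 'tree']
Document terms: ['ant', 'bird', 'blue', 'cat', 'lake', 'rat', 'rock', 'run']
Common terms: ['lake', 'rat', 'run']
Overlap count = 3

3


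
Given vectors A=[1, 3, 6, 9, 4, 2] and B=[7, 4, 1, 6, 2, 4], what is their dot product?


Dot product = sum of element-wise products
A[0]*B[0] = 1*7 = 7
A[1]*B[1] = 3*4 = 12
A[2]*B[2] = 6*1 = 6
A[3]*B[3] = 9*6 = 54
A[4]*B[4] = 4*2 = 8
A[5]*B[5] = 2*4 = 8
Sum = 7 + 12 + 6 + 54 + 8 + 8 = 95

95


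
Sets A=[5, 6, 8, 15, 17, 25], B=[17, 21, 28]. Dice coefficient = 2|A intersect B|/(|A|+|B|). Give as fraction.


A intersect B = [17]
|A intersect B| = 1
|A| = 6, |B| = 3
Dice = 2*1 / (6+3)
= 2 / 9 = 2/9

2/9


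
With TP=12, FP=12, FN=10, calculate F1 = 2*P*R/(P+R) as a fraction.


F1 = 2 * P * R / (P + R)
P = TP/(TP+FP) = 12/24 = 1/2
R = TP/(TP+FN) = 12/22 = 6/11
2 * P * R = 2 * 1/2 * 6/11 = 6/11
P + R = 1/2 + 6/11 = 23/22
F1 = 6/11 / 23/22 = 12/23

12/23


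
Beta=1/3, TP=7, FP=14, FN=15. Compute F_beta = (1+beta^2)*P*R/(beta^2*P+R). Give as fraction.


P = TP/(TP+FP) = 7/21 = 1/3
R = TP/(TP+FN) = 7/22 = 7/22
beta^2 = 1/3^2 = 1/9
(1 + beta^2) = 10/9
Numerator = (1+beta^2)*P*R = 35/297
Denominator = beta^2*P + R = 1/27 + 7/22 = 211/594
F_beta = 70/211

70/211


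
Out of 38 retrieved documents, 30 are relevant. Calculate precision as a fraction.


Precision = relevant_retrieved / total_retrieved
= 30 / 38
= 30 / (30 + 8)
= 15/19

15/19


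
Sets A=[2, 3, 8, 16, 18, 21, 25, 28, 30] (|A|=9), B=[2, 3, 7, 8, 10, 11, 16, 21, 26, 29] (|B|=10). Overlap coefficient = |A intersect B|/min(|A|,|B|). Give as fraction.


A intersect B = [2, 3, 8, 16, 21]
|A intersect B| = 5
min(|A|, |B|) = min(9, 10) = 9
Overlap = 5 / 9 = 5/9

5/9


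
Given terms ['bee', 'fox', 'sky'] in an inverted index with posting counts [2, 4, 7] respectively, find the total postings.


Summing posting list sizes:
'bee': 2 postings
'fox': 4 postings
'sky': 7 postings
Total = 2 + 4 + 7 = 13

13


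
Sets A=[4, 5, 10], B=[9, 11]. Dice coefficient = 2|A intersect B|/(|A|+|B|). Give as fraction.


A intersect B = []
|A intersect B| = 0
|A| = 3, |B| = 2
Dice = 2*0 / (3+2)
= 0 / 5 = 0

0


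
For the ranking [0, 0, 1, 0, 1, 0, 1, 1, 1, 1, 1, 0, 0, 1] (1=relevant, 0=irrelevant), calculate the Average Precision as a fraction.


Computing P@k for each relevant position:
Position 1: not relevant
Position 2: not relevant
Position 3: relevant, P@3 = 1/3 = 1/3
Position 4: not relevant
Position 5: relevant, P@5 = 2/5 = 2/5
Position 6: not relevant
Position 7: relevant, P@7 = 3/7 = 3/7
Position 8: relevant, P@8 = 4/8 = 1/2
Position 9: relevant, P@9 = 5/9 = 5/9
Position 10: relevant, P@10 = 6/10 = 3/5
Position 11: relevant, P@11 = 7/11 = 7/11
Position 12: not relevant
Position 13: not relevant
Position 14: relevant, P@14 = 8/14 = 4/7
Sum of P@k = 1/3 + 2/5 + 3/7 + 1/2 + 5/9 + 3/5 + 7/11 + 4/7 = 797/198
AP = 797/198 / 8 = 797/1584

797/1584


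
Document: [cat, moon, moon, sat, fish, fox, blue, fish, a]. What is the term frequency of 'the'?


Document has 9 words
Scanning for 'the':
Term not found in document
Count = 0

0


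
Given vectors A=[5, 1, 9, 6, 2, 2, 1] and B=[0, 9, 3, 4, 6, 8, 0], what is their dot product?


Dot product = sum of element-wise products
A[0]*B[0] = 5*0 = 0
A[1]*B[1] = 1*9 = 9
A[2]*B[2] = 9*3 = 27
A[3]*B[3] = 6*4 = 24
A[4]*B[4] = 2*6 = 12
A[5]*B[5] = 2*8 = 16
A[6]*B[6] = 1*0 = 0
Sum = 0 + 9 + 27 + 24 + 12 + 16 + 0 = 88

88


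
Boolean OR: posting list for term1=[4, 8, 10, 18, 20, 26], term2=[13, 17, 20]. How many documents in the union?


Boolean OR: find union of posting lists
term1 docs: [4, 8, 10, 18, 20, 26]
term2 docs: [13, 17, 20]
Union: [4, 8, 10, 13, 17, 18, 20, 26]
|union| = 8

8


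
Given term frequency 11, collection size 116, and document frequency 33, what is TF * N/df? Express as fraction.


TF * (N/df)
= 11 * (116/33)
= 11 * 116/33
= 116/3

116/3


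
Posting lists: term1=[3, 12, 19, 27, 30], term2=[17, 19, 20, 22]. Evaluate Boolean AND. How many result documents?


Boolean AND: find intersection of posting lists
term1 docs: [3, 12, 19, 27, 30]
term2 docs: [17, 19, 20, 22]
Intersection: [19]
|intersection| = 1

1


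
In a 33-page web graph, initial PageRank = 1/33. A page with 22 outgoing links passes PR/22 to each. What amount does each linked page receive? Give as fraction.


Initial PR = 1/33 = 1/33
Outlinks = 22
Contribution per link = PR / outlinks
= 1/33 / 22
= 1/726

1/726


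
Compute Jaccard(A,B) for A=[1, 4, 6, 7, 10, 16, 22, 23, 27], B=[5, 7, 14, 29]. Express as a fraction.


A intersect B = [7]
|A intersect B| = 1
A union B = [1, 4, 5, 6, 7, 10, 14, 16, 22, 23, 27, 29]
|A union B| = 12
Jaccard = 1/12 = 1/12

1/12


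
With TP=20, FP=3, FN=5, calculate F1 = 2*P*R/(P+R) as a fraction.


F1 = 2 * P * R / (P + R)
P = TP/(TP+FP) = 20/23 = 20/23
R = TP/(TP+FN) = 20/25 = 4/5
2 * P * R = 2 * 20/23 * 4/5 = 32/23
P + R = 20/23 + 4/5 = 192/115
F1 = 32/23 / 192/115 = 5/6

5/6


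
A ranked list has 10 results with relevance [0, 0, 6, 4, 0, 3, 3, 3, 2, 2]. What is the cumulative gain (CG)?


Cumulative Gain = sum of relevance scores
Position 1: rel=0, running sum=0
Position 2: rel=0, running sum=0
Position 3: rel=6, running sum=6
Position 4: rel=4, running sum=10
Position 5: rel=0, running sum=10
Position 6: rel=3, running sum=13
Position 7: rel=3, running sum=16
Position 8: rel=3, running sum=19
Position 9: rel=2, running sum=21
Position 10: rel=2, running sum=23
CG = 23

23


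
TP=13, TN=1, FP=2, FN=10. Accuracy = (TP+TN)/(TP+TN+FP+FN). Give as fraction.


Accuracy = (TP + TN) / (TP + TN + FP + FN)
TP + TN = 13 + 1 = 14
Total = 13 + 1 + 2 + 10 = 26
Accuracy = 14 / 26 = 7/13

7/13


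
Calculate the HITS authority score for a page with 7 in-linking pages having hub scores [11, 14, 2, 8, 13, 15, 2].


Authority = sum of hub scores of in-linkers
In-link 1: hub score = 11
In-link 2: hub score = 14
In-link 3: hub score = 2
In-link 4: hub score = 8
In-link 5: hub score = 13
In-link 6: hub score = 15
In-link 7: hub score = 2
Authority = 11 + 14 + 2 + 8 + 13 + 15 + 2 = 65

65


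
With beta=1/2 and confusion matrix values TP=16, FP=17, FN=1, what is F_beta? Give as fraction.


P = TP/(TP+FP) = 16/33 = 16/33
R = TP/(TP+FN) = 16/17 = 16/17
beta^2 = 1/2^2 = 1/4
(1 + beta^2) = 5/4
Numerator = (1+beta^2)*P*R = 320/561
Denominator = beta^2*P + R = 4/33 + 16/17 = 596/561
F_beta = 80/149

80/149


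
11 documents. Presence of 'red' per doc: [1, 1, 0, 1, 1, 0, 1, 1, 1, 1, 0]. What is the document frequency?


Checking each document for 'red':
Doc 1: present
Doc 2: present
Doc 3: absent
Doc 4: present
Doc 5: present
Doc 6: absent
Doc 7: present
Doc 8: present
Doc 9: present
Doc 10: present
Doc 11: absent
df = sum of presences = 1 + 1 + 0 + 1 + 1 + 0 + 1 + 1 + 1 + 1 + 0 = 8

8


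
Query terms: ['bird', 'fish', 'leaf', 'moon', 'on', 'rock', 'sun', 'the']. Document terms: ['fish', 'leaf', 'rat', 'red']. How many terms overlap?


Query terms: ['bird', 'fish', 'leaf', 'moon', 'on', 'rock', 'sun', 'the']
Document terms: ['fish', 'leaf', 'rat', 'red']
Common terms: ['fish', 'leaf']
Overlap count = 2

2


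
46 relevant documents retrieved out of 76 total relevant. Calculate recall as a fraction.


Recall = retrieved_relevant / total_relevant
= 46 / 76
= 46 / (46 + 30)
= 23/38

23/38


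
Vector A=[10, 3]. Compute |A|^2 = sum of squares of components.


|A|^2 = sum of squared components
A[0]^2 = 10^2 = 100
A[1]^2 = 3^2 = 9
Sum = 100 + 9 = 109

109


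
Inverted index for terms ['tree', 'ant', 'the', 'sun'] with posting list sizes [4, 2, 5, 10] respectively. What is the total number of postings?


Summing posting list sizes:
'tree': 4 postings
'ant': 2 postings
'the': 5 postings
'sun': 10 postings
Total = 4 + 2 + 5 + 10 = 21

21


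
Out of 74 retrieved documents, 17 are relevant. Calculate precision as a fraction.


Precision = relevant_retrieved / total_retrieved
= 17 / 74
= 17 / (17 + 57)
= 17/74

17/74


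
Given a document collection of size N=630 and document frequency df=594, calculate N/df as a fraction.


IDF ratio = N / df
= 630 / 594
= 35/33

35/33


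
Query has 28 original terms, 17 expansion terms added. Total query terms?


Original terms: 28
Expansion terms: 17
Total = 28 + 17 = 45

45


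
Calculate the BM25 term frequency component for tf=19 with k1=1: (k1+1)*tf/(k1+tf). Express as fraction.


BM25 TF component = (k1+1)*tf / (k1+tf)
k1 = 1, tf = 19
Numerator = (1+1)*19 = 38
Denominator = 1 + 19 = 20
= 38/20 = 19/10

19/10


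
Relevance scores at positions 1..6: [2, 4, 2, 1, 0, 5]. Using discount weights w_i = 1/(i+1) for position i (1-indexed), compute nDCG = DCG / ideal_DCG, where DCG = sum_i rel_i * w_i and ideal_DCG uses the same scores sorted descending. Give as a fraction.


Position discount weights w_i = 1/(i+1) for i=1..6:
Weights = [1/2, 1/3, 1/4, 1/5, 1/6, 1/7]
Actual relevance: [2, 4, 2, 1, 0, 5]
DCG = 2/2 + 4/3 + 2/4 + 1/5 + 0/6 + 5/7 = 787/210
Ideal relevance (sorted desc): [5, 4, 2, 2, 1, 0]
Ideal DCG = 5/2 + 4/3 + 2/4 + 2/5 + 1/6 + 0/7 = 49/10
nDCG = DCG / ideal_DCG = 787/210 / 49/10 = 787/1029

787/1029


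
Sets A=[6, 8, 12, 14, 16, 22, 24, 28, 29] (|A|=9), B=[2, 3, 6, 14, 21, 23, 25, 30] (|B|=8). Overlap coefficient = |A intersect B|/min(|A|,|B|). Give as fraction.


A intersect B = [6, 14]
|A intersect B| = 2
min(|A|, |B|) = min(9, 8) = 8
Overlap = 2 / 8 = 1/4

1/4


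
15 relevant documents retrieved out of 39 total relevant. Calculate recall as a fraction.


Recall = retrieved_relevant / total_relevant
= 15 / 39
= 15 / (15 + 24)
= 5/13

5/13


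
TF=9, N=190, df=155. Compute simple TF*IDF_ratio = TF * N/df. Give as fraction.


TF * (N/df)
= 9 * (190/155)
= 9 * 38/31
= 342/31

342/31


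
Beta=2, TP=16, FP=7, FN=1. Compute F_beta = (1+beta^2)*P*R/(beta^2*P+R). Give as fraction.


P = TP/(TP+FP) = 16/23 = 16/23
R = TP/(TP+FN) = 16/17 = 16/17
beta^2 = 2^2 = 4
(1 + beta^2) = 5
Numerator = (1+beta^2)*P*R = 1280/391
Denominator = beta^2*P + R = 64/23 + 16/17 = 1456/391
F_beta = 80/91

80/91


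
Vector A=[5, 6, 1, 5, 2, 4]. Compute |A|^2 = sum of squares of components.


|A|^2 = sum of squared components
A[0]^2 = 5^2 = 25
A[1]^2 = 6^2 = 36
A[2]^2 = 1^2 = 1
A[3]^2 = 5^2 = 25
A[4]^2 = 2^2 = 4
A[5]^2 = 4^2 = 16
Sum = 25 + 36 + 1 + 25 + 4 + 16 = 107

107


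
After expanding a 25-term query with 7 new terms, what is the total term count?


Original terms: 25
Expansion terms: 7
Total = 25 + 7 = 32

32


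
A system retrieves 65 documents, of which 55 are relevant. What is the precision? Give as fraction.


Precision = relevant_retrieved / total_retrieved
= 55 / 65
= 55 / (55 + 10)
= 11/13

11/13


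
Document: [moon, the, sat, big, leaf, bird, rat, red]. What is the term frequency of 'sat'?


Document has 8 words
Scanning for 'sat':
Found at positions: [2]
Count = 1

1


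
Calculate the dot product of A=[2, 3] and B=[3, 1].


Dot product = sum of element-wise products
A[0]*B[0] = 2*3 = 6
A[1]*B[1] = 3*1 = 3
Sum = 6 + 3 = 9

9


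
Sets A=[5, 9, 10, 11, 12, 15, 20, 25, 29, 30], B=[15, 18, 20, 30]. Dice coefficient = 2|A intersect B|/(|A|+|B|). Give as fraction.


A intersect B = [15, 20, 30]
|A intersect B| = 3
|A| = 10, |B| = 4
Dice = 2*3 / (10+4)
= 6 / 14 = 3/7

3/7


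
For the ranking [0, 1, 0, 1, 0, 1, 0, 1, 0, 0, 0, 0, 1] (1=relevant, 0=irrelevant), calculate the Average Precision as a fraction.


Computing P@k for each relevant position:
Position 1: not relevant
Position 2: relevant, P@2 = 1/2 = 1/2
Position 3: not relevant
Position 4: relevant, P@4 = 2/4 = 1/2
Position 5: not relevant
Position 6: relevant, P@6 = 3/6 = 1/2
Position 7: not relevant
Position 8: relevant, P@8 = 4/8 = 1/2
Position 9: not relevant
Position 10: not relevant
Position 11: not relevant
Position 12: not relevant
Position 13: relevant, P@13 = 5/13 = 5/13
Sum of P@k = 1/2 + 1/2 + 1/2 + 1/2 + 5/13 = 31/13
AP = 31/13 / 5 = 31/65

31/65


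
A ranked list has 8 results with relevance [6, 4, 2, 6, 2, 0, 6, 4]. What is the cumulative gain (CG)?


Cumulative Gain = sum of relevance scores
Position 1: rel=6, running sum=6
Position 2: rel=4, running sum=10
Position 3: rel=2, running sum=12
Position 4: rel=6, running sum=18
Position 5: rel=2, running sum=20
Position 6: rel=0, running sum=20
Position 7: rel=6, running sum=26
Position 8: rel=4, running sum=30
CG = 30

30


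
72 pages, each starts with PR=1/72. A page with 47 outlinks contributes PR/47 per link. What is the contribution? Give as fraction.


Initial PR = 1/72 = 1/72
Outlinks = 47
Contribution per link = PR / outlinks
= 1/72 / 47
= 1/3384

1/3384


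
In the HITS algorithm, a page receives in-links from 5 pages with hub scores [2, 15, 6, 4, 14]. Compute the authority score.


Authority = sum of hub scores of in-linkers
In-link 1: hub score = 2
In-link 2: hub score = 15
In-link 3: hub score = 6
In-link 4: hub score = 4
In-link 5: hub score = 14
Authority = 2 + 15 + 6 + 4 + 14 = 41

41


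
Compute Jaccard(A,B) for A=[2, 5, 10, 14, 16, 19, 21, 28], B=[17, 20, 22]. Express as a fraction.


A intersect B = []
|A intersect B| = 0
A union B = [2, 5, 10, 14, 16, 17, 19, 20, 21, 22, 28]
|A union B| = 11
Jaccard = 0/11 = 0

0


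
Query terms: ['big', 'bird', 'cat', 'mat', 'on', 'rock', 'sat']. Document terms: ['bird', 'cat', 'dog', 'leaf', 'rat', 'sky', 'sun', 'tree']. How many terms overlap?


Query terms: ['big', 'bird', 'cat', 'mat', 'on', 'rock', 'sat']
Document terms: ['bird', 'cat', 'dog', 'leaf', 'rat', 'sky', 'sun', 'tree']
Common terms: ['bird', 'cat']
Overlap count = 2

2


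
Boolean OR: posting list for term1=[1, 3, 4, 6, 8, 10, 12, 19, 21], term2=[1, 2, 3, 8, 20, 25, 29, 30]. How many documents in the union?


Boolean OR: find union of posting lists
term1 docs: [1, 3, 4, 6, 8, 10, 12, 19, 21]
term2 docs: [1, 2, 3, 8, 20, 25, 29, 30]
Union: [1, 2, 3, 4, 6, 8, 10, 12, 19, 20, 21, 25, 29, 30]
|union| = 14

14


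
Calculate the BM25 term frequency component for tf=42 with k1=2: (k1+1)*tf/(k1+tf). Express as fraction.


BM25 TF component = (k1+1)*tf / (k1+tf)
k1 = 2, tf = 42
Numerator = (2+1)*42 = 126
Denominator = 2 + 42 = 44
= 126/44 = 63/22

63/22


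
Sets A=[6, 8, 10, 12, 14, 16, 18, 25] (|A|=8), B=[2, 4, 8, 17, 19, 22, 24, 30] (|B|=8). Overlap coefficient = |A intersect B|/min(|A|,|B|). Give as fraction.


A intersect B = [8]
|A intersect B| = 1
min(|A|, |B|) = min(8, 8) = 8
Overlap = 1 / 8 = 1/8

1/8


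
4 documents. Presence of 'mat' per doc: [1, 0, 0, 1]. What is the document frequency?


Checking each document for 'mat':
Doc 1: present
Doc 2: absent
Doc 3: absent
Doc 4: present
df = sum of presences = 1 + 0 + 0 + 1 = 2

2


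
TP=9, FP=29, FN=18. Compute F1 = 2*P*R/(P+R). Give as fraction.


F1 = 2 * P * R / (P + R)
P = TP/(TP+FP) = 9/38 = 9/38
R = TP/(TP+FN) = 9/27 = 1/3
2 * P * R = 2 * 9/38 * 1/3 = 3/19
P + R = 9/38 + 1/3 = 65/114
F1 = 3/19 / 65/114 = 18/65

18/65


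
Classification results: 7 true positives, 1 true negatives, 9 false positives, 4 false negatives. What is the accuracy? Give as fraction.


Accuracy = (TP + TN) / (TP + TN + FP + FN)
TP + TN = 7 + 1 = 8
Total = 7 + 1 + 9 + 4 = 21
Accuracy = 8 / 21 = 8/21

8/21


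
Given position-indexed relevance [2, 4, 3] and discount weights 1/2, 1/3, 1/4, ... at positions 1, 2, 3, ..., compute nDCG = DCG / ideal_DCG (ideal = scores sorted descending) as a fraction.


Position discount weights w_i = 1/(i+1) for i=1..3:
Weights = [1/2, 1/3, 1/4]
Actual relevance: [2, 4, 3]
DCG = 2/2 + 4/3 + 3/4 = 37/12
Ideal relevance (sorted desc): [4, 3, 2]
Ideal DCG = 4/2 + 3/3 + 2/4 = 7/2
nDCG = DCG / ideal_DCG = 37/12 / 7/2 = 37/42

37/42


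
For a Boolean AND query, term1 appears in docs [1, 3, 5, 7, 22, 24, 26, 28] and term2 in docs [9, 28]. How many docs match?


Boolean AND: find intersection of posting lists
term1 docs: [1, 3, 5, 7, 22, 24, 26, 28]
term2 docs: [9, 28]
Intersection: [28]
|intersection| = 1

1


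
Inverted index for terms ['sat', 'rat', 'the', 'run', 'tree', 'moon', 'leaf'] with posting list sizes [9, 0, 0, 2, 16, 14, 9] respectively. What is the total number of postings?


Summing posting list sizes:
'sat': 9 postings
'rat': 0 postings
'the': 0 postings
'run': 2 postings
'tree': 16 postings
'moon': 14 postings
'leaf': 9 postings
Total = 9 + 0 + 0 + 2 + 16 + 14 + 9 = 50

50


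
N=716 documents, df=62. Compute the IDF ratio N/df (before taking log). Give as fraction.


IDF ratio = N / df
= 716 / 62
= 358/31

358/31


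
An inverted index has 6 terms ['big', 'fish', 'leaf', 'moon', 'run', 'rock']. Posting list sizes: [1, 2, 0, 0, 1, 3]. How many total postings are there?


Summing posting list sizes:
'big': 1 postings
'fish': 2 postings
'leaf': 0 postings
'moon': 0 postings
'run': 1 postings
'rock': 3 postings
Total = 1 + 2 + 0 + 0 + 1 + 3 = 7

7


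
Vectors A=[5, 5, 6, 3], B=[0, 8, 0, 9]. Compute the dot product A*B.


Dot product = sum of element-wise products
A[0]*B[0] = 5*0 = 0
A[1]*B[1] = 5*8 = 40
A[2]*B[2] = 6*0 = 0
A[3]*B[3] = 3*9 = 27
Sum = 0 + 40 + 0 + 27 = 67

67


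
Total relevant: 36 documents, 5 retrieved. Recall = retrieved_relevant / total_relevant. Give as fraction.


Recall = retrieved_relevant / total_relevant
= 5 / 36
= 5 / (5 + 31)
= 5/36

5/36


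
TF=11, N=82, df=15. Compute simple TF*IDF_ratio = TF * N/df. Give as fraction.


TF * (N/df)
= 11 * (82/15)
= 11 * 82/15
= 902/15

902/15


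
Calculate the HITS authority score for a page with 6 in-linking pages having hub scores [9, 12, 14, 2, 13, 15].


Authority = sum of hub scores of in-linkers
In-link 1: hub score = 9
In-link 2: hub score = 12
In-link 3: hub score = 14
In-link 4: hub score = 2
In-link 5: hub score = 13
In-link 6: hub score = 15
Authority = 9 + 12 + 14 + 2 + 13 + 15 = 65

65


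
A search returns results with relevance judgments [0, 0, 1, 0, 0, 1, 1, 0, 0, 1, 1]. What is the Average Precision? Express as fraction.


Computing P@k for each relevant position:
Position 1: not relevant
Position 2: not relevant
Position 3: relevant, P@3 = 1/3 = 1/3
Position 4: not relevant
Position 5: not relevant
Position 6: relevant, P@6 = 2/6 = 1/3
Position 7: relevant, P@7 = 3/7 = 3/7
Position 8: not relevant
Position 9: not relevant
Position 10: relevant, P@10 = 4/10 = 2/5
Position 11: relevant, P@11 = 5/11 = 5/11
Sum of P@k = 1/3 + 1/3 + 3/7 + 2/5 + 5/11 = 2252/1155
AP = 2252/1155 / 5 = 2252/5775

2252/5775


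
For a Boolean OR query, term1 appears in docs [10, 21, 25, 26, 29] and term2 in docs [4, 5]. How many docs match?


Boolean OR: find union of posting lists
term1 docs: [10, 21, 25, 26, 29]
term2 docs: [4, 5]
Union: [4, 5, 10, 21, 25, 26, 29]
|union| = 7

7


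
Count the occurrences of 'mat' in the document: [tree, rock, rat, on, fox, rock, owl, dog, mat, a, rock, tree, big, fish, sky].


Document has 15 words
Scanning for 'mat':
Found at positions: [8]
Count = 1

1


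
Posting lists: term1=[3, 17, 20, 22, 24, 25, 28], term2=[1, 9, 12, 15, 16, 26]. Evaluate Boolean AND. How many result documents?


Boolean AND: find intersection of posting lists
term1 docs: [3, 17, 20, 22, 24, 25, 28]
term2 docs: [1, 9, 12, 15, 16, 26]
Intersection: []
|intersection| = 0

0


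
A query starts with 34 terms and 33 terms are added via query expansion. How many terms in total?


Original terms: 34
Expansion terms: 33
Total = 34 + 33 = 67

67


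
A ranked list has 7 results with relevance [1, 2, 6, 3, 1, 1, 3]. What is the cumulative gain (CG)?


Cumulative Gain = sum of relevance scores
Position 1: rel=1, running sum=1
Position 2: rel=2, running sum=3
Position 3: rel=6, running sum=9
Position 4: rel=3, running sum=12
Position 5: rel=1, running sum=13
Position 6: rel=1, running sum=14
Position 7: rel=3, running sum=17
CG = 17

17


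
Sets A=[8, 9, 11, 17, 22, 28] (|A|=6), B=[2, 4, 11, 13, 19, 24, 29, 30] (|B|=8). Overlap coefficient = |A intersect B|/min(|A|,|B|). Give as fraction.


A intersect B = [11]
|A intersect B| = 1
min(|A|, |B|) = min(6, 8) = 6
Overlap = 1 / 6 = 1/6

1/6


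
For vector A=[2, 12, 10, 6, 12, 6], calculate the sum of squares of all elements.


|A|^2 = sum of squared components
A[0]^2 = 2^2 = 4
A[1]^2 = 12^2 = 144
A[2]^2 = 10^2 = 100
A[3]^2 = 6^2 = 36
A[4]^2 = 12^2 = 144
A[5]^2 = 6^2 = 36
Sum = 4 + 144 + 100 + 36 + 144 + 36 = 464

464


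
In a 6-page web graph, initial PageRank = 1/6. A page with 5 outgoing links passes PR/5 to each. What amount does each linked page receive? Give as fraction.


Initial PR = 1/6 = 1/6
Outlinks = 5
Contribution per link = PR / outlinks
= 1/6 / 5
= 1/30

1/30


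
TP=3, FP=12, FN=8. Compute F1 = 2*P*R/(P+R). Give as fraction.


F1 = 2 * P * R / (P + R)
P = TP/(TP+FP) = 3/15 = 1/5
R = TP/(TP+FN) = 3/11 = 3/11
2 * P * R = 2 * 1/5 * 3/11 = 6/55
P + R = 1/5 + 3/11 = 26/55
F1 = 6/55 / 26/55 = 3/13

3/13


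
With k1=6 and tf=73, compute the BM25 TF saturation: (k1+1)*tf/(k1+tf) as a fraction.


BM25 TF component = (k1+1)*tf / (k1+tf)
k1 = 6, tf = 73
Numerator = (6+1)*73 = 511
Denominator = 6 + 73 = 79
= 511/79 = 511/79

511/79


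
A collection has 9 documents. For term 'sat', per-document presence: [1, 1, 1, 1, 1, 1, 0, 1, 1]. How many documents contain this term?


Checking each document for 'sat':
Doc 1: present
Doc 2: present
Doc 3: present
Doc 4: present
Doc 5: present
Doc 6: present
Doc 7: absent
Doc 8: present
Doc 9: present
df = sum of presences = 1 + 1 + 1 + 1 + 1 + 1 + 0 + 1 + 1 = 8

8


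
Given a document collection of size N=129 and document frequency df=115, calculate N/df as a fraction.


IDF ratio = N / df
= 129 / 115
= 129/115

129/115


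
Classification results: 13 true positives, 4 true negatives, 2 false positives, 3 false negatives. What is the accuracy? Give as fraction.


Accuracy = (TP + TN) / (TP + TN + FP + FN)
TP + TN = 13 + 4 = 17
Total = 13 + 4 + 2 + 3 = 22
Accuracy = 17 / 22 = 17/22

17/22


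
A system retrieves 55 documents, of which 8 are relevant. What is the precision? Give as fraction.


Precision = relevant_retrieved / total_retrieved
= 8 / 55
= 8 / (8 + 47)
= 8/55

8/55


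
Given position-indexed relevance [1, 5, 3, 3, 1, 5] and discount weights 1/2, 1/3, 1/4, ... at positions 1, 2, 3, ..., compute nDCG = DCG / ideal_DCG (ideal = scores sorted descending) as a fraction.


Position discount weights w_i = 1/(i+1) for i=1..6:
Weights = [1/2, 1/3, 1/4, 1/5, 1/6, 1/7]
Actual relevance: [1, 5, 3, 3, 1, 5]
DCG = 1/2 + 5/3 + 3/4 + 3/5 + 1/6 + 5/7 = 1847/420
Ideal relevance (sorted desc): [5, 5, 3, 3, 1, 1]
Ideal DCG = 5/2 + 5/3 + 3/4 + 3/5 + 1/6 + 1/7 = 2447/420
nDCG = DCG / ideal_DCG = 1847/420 / 2447/420 = 1847/2447

1847/2447


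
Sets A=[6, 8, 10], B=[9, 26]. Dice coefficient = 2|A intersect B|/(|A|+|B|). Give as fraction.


A intersect B = []
|A intersect B| = 0
|A| = 3, |B| = 2
Dice = 2*0 / (3+2)
= 0 / 5 = 0

0


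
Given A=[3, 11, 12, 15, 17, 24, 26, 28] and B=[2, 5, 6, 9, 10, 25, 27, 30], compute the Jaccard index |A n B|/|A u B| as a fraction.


A intersect B = []
|A intersect B| = 0
A union B = [2, 3, 5, 6, 9, 10, 11, 12, 15, 17, 24, 25, 26, 27, 28, 30]
|A union B| = 16
Jaccard = 0/16 = 0

0


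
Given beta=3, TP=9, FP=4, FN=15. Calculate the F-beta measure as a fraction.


P = TP/(TP+FP) = 9/13 = 9/13
R = TP/(TP+FN) = 9/24 = 3/8
beta^2 = 3^2 = 9
(1 + beta^2) = 10
Numerator = (1+beta^2)*P*R = 135/52
Denominator = beta^2*P + R = 81/13 + 3/8 = 687/104
F_beta = 90/229

90/229


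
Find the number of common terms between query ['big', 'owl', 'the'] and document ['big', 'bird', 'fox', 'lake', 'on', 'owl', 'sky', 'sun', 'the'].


Query terms: ['big', 'owl', 'the']
Document terms: ['big', 'bird', 'fox', 'lake', 'on', 'owl', 'sky', 'sun', 'the']
Common terms: ['big', 'owl', 'the']
Overlap count = 3

3


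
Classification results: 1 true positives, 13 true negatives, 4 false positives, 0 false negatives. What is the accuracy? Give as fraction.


Accuracy = (TP + TN) / (TP + TN + FP + FN)
TP + TN = 1 + 13 = 14
Total = 1 + 13 + 4 + 0 = 18
Accuracy = 14 / 18 = 7/9

7/9


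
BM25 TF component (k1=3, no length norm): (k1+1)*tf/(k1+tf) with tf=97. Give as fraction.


BM25 TF component = (k1+1)*tf / (k1+tf)
k1 = 3, tf = 97
Numerator = (3+1)*97 = 388
Denominator = 3 + 97 = 100
= 388/100 = 97/25

97/25


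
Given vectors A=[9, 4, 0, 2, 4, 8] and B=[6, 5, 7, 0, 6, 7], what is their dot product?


Dot product = sum of element-wise products
A[0]*B[0] = 9*6 = 54
A[1]*B[1] = 4*5 = 20
A[2]*B[2] = 0*7 = 0
A[3]*B[3] = 2*0 = 0
A[4]*B[4] = 4*6 = 24
A[5]*B[5] = 8*7 = 56
Sum = 54 + 20 + 0 + 0 + 24 + 56 = 154

154


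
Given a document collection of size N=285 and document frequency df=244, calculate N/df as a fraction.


IDF ratio = N / df
= 285 / 244
= 285/244

285/244


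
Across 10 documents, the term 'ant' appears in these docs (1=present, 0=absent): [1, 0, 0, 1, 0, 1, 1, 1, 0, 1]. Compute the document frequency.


Checking each document for 'ant':
Doc 1: present
Doc 2: absent
Doc 3: absent
Doc 4: present
Doc 5: absent
Doc 6: present
Doc 7: present
Doc 8: present
Doc 9: absent
Doc 10: present
df = sum of presences = 1 + 0 + 0 + 1 + 0 + 1 + 1 + 1 + 0 + 1 = 6

6


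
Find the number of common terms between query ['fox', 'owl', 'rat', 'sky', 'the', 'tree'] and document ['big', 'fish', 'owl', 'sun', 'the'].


Query terms: ['fox', 'owl', 'rat', 'sky', 'the', 'tree']
Document terms: ['big', 'fish', 'owl', 'sun', 'the']
Common terms: ['owl', 'the']
Overlap count = 2

2


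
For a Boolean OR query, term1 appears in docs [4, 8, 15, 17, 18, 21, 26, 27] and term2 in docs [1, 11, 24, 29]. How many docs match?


Boolean OR: find union of posting lists
term1 docs: [4, 8, 15, 17, 18, 21, 26, 27]
term2 docs: [1, 11, 24, 29]
Union: [1, 4, 8, 11, 15, 17, 18, 21, 24, 26, 27, 29]
|union| = 12

12


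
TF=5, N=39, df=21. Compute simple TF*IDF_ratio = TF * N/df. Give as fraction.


TF * (N/df)
= 5 * (39/21)
= 5 * 13/7
= 65/7

65/7


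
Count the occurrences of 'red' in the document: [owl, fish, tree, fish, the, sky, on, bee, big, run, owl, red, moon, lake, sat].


Document has 15 words
Scanning for 'red':
Found at positions: [11]
Count = 1

1


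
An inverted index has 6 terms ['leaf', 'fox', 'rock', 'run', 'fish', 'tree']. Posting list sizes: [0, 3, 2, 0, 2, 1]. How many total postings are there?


Summing posting list sizes:
'leaf': 0 postings
'fox': 3 postings
'rock': 2 postings
'run': 0 postings
'fish': 2 postings
'tree': 1 postings
Total = 0 + 3 + 2 + 0 + 2 + 1 = 8

8


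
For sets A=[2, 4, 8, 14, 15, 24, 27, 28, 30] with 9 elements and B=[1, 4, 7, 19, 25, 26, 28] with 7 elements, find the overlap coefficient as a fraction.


A intersect B = [4, 28]
|A intersect B| = 2
min(|A|, |B|) = min(9, 7) = 7
Overlap = 2 / 7 = 2/7

2/7


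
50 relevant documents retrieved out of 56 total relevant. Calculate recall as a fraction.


Recall = retrieved_relevant / total_relevant
= 50 / 56
= 50 / (50 + 6)
= 25/28

25/28


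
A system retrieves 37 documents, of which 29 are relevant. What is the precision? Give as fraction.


Precision = relevant_retrieved / total_retrieved
= 29 / 37
= 29 / (29 + 8)
= 29/37

29/37


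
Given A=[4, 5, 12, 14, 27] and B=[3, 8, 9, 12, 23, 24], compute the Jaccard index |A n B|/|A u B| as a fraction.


A intersect B = [12]
|A intersect B| = 1
A union B = [3, 4, 5, 8, 9, 12, 14, 23, 24, 27]
|A union B| = 10
Jaccard = 1/10 = 1/10

1/10


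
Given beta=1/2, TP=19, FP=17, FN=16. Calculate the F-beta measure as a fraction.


P = TP/(TP+FP) = 19/36 = 19/36
R = TP/(TP+FN) = 19/35 = 19/35
beta^2 = 1/2^2 = 1/4
(1 + beta^2) = 5/4
Numerator = (1+beta^2)*P*R = 361/1008
Denominator = beta^2*P + R = 19/144 + 19/35 = 3401/5040
F_beta = 95/179

95/179


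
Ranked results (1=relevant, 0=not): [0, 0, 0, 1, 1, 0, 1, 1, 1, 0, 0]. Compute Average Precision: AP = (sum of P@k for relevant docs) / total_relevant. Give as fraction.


Computing P@k for each relevant position:
Position 1: not relevant
Position 2: not relevant
Position 3: not relevant
Position 4: relevant, P@4 = 1/4 = 1/4
Position 5: relevant, P@5 = 2/5 = 2/5
Position 6: not relevant
Position 7: relevant, P@7 = 3/7 = 3/7
Position 8: relevant, P@8 = 4/8 = 1/2
Position 9: relevant, P@9 = 5/9 = 5/9
Position 10: not relevant
Position 11: not relevant
Sum of P@k = 1/4 + 2/5 + 3/7 + 1/2 + 5/9 = 2689/1260
AP = 2689/1260 / 5 = 2689/6300

2689/6300


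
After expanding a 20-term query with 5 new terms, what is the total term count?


Original terms: 20
Expansion terms: 5
Total = 20 + 5 = 25

25


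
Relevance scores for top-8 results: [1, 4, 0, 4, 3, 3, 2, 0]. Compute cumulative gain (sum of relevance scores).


Cumulative Gain = sum of relevance scores
Position 1: rel=1, running sum=1
Position 2: rel=4, running sum=5
Position 3: rel=0, running sum=5
Position 4: rel=4, running sum=9
Position 5: rel=3, running sum=12
Position 6: rel=3, running sum=15
Position 7: rel=2, running sum=17
Position 8: rel=0, running sum=17
CG = 17

17


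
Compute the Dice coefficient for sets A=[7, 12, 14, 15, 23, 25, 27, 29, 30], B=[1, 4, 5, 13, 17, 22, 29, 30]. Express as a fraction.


A intersect B = [29, 30]
|A intersect B| = 2
|A| = 9, |B| = 8
Dice = 2*2 / (9+8)
= 4 / 17 = 4/17

4/17


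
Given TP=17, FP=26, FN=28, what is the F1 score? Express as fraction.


F1 = 2 * P * R / (P + R)
P = TP/(TP+FP) = 17/43 = 17/43
R = TP/(TP+FN) = 17/45 = 17/45
2 * P * R = 2 * 17/43 * 17/45 = 578/1935
P + R = 17/43 + 17/45 = 1496/1935
F1 = 578/1935 / 1496/1935 = 17/44

17/44


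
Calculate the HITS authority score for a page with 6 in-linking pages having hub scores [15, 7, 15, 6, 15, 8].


Authority = sum of hub scores of in-linkers
In-link 1: hub score = 15
In-link 2: hub score = 7
In-link 3: hub score = 15
In-link 4: hub score = 6
In-link 5: hub score = 15
In-link 6: hub score = 8
Authority = 15 + 7 + 15 + 6 + 15 + 8 = 66

66


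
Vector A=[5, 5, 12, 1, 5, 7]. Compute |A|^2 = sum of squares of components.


|A|^2 = sum of squared components
A[0]^2 = 5^2 = 25
A[1]^2 = 5^2 = 25
A[2]^2 = 12^2 = 144
A[3]^2 = 1^2 = 1
A[4]^2 = 5^2 = 25
A[5]^2 = 7^2 = 49
Sum = 25 + 25 + 144 + 1 + 25 + 49 = 269

269


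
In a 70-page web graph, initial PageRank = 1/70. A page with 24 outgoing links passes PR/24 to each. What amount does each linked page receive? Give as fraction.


Initial PR = 1/70 = 1/70
Outlinks = 24
Contribution per link = PR / outlinks
= 1/70 / 24
= 1/1680

1/1680


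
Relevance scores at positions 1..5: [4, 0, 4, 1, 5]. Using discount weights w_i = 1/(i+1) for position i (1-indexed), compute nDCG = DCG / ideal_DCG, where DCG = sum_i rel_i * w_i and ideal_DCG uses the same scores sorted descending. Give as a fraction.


Position discount weights w_i = 1/(i+1) for i=1..5:
Weights = [1/2, 1/3, 1/4, 1/5, 1/6]
Actual relevance: [4, 0, 4, 1, 5]
DCG = 4/2 + 0/3 + 4/4 + 1/5 + 5/6 = 121/30
Ideal relevance (sorted desc): [5, 4, 4, 1, 0]
Ideal DCG = 5/2 + 4/3 + 4/4 + 1/5 + 0/6 = 151/30
nDCG = DCG / ideal_DCG = 121/30 / 151/30 = 121/151

121/151


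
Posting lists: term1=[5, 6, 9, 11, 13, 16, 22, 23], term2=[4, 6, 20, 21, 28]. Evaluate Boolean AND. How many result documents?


Boolean AND: find intersection of posting lists
term1 docs: [5, 6, 9, 11, 13, 16, 22, 23]
term2 docs: [4, 6, 20, 21, 28]
Intersection: [6]
|intersection| = 1

1


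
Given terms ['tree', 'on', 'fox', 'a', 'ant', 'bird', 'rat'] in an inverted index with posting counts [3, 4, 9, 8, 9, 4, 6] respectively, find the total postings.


Summing posting list sizes:
'tree': 3 postings
'on': 4 postings
'fox': 9 postings
'a': 8 postings
'ant': 9 postings
'bird': 4 postings
'rat': 6 postings
Total = 3 + 4 + 9 + 8 + 9 + 4 + 6 = 43

43


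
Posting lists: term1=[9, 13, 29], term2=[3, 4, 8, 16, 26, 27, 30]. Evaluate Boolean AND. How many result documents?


Boolean AND: find intersection of posting lists
term1 docs: [9, 13, 29]
term2 docs: [3, 4, 8, 16, 26, 27, 30]
Intersection: []
|intersection| = 0

0
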